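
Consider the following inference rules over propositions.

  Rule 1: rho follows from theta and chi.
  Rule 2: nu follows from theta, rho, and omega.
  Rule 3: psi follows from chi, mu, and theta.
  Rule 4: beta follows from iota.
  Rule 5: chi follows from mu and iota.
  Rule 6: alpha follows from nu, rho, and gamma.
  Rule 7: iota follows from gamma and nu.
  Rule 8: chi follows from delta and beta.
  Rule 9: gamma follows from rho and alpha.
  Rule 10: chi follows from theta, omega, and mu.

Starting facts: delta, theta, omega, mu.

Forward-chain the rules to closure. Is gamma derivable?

gamma would need rho and alpha (Rule 9), but alpha is never established.

No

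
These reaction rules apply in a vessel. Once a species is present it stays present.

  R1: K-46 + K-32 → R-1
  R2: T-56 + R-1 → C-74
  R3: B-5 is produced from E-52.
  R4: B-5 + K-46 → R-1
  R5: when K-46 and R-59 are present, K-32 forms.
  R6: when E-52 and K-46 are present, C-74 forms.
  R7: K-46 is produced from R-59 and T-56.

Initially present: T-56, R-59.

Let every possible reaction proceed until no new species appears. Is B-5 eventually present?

No

B-5 would need E-52 (R3), but E-52 never forms.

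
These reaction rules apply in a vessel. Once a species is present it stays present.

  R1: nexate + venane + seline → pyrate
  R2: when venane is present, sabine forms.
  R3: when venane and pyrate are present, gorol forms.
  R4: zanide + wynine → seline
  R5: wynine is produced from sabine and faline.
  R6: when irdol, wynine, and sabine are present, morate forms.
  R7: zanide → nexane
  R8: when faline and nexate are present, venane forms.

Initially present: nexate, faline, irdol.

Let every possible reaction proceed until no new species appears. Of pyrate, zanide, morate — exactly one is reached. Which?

faline and nexate present → venane forms (R8).
venane present → sabine forms (R2).
sabine and faline present → wynine forms (R5).
irdol, wynine, and sabine present → morate forms (R6).
No rule produces zanide, and it is not given. pyrate would need nexate, venane, and seline (R1), but seline never forms.

morate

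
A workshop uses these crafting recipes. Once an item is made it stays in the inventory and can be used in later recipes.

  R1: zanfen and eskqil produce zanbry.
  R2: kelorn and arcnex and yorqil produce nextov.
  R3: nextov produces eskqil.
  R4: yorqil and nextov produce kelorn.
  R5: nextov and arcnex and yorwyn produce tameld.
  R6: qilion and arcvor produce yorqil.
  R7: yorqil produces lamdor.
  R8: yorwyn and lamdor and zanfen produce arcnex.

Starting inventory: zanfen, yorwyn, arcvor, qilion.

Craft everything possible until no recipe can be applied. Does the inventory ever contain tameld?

No

tameld would need nextov, arcnex, and yorwyn (R5), but nextov is never obtained.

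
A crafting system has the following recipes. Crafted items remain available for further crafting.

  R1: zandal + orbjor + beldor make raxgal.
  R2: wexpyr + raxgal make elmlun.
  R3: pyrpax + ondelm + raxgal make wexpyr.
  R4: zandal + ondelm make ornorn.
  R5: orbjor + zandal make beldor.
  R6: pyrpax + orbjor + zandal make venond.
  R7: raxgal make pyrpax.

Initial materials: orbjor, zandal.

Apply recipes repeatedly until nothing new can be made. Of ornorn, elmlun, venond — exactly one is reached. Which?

Using R5, orbjor and zandal make beldor.
zandal + orbjor + beldor → raxgal (R1).
raxgal → pyrpax (R7).
Using R6, pyrpax, orbjor, and zandal make venond.
elmlun would need wexpyr and raxgal (R2), but wexpyr is never obtained. ornorn would need zandal and ondelm (R4), but ondelm is never obtained.

venond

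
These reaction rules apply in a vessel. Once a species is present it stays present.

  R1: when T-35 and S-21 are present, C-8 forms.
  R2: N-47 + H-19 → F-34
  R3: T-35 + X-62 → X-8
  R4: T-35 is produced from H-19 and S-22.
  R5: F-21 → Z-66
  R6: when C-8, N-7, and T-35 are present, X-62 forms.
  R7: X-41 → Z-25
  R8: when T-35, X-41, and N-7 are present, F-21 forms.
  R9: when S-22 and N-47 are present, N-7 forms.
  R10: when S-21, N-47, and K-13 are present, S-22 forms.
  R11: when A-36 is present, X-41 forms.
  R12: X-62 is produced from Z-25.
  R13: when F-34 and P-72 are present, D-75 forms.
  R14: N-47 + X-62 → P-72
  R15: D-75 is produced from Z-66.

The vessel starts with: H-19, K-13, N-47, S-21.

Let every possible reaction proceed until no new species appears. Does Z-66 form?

Z-66 would need F-21 (R5), but F-21 never forms.

No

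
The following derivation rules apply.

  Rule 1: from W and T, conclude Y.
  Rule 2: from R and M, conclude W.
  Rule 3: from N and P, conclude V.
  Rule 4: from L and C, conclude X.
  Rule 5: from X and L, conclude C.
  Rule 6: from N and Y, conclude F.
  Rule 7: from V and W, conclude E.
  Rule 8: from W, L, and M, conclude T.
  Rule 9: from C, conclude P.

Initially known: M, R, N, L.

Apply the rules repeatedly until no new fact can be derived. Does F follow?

R and M hold, so W follows (Rule 2).
From W, L, and M, Rule 8 gives T.
W and T hold, so Y follows (Rule 1).
N and Y hold, so F follows (Rule 6).

Yes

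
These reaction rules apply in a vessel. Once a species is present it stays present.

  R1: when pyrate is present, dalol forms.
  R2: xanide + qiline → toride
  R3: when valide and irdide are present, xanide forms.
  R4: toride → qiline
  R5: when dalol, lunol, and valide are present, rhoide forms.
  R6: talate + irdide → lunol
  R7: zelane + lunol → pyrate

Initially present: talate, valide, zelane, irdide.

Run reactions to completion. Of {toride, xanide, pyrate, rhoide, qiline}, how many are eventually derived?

valide and irdide present → xanide forms (R3).
talate and irdide present → lunol forms (R6).
zelane and lunol present → pyrate forms (R7).
pyrate present → dalol forms (R1).
dalol, lunol, and valide present → rhoide forms (R5).
toride would need xanide and qiline (R2), but qiline never forms.
xanide: reached.
pyrate: reached.
rhoide: reached.
qiline would need toride (R4), but toride never forms.
Reached: xanide, pyrate, and rhoide — 3 of the 5.

3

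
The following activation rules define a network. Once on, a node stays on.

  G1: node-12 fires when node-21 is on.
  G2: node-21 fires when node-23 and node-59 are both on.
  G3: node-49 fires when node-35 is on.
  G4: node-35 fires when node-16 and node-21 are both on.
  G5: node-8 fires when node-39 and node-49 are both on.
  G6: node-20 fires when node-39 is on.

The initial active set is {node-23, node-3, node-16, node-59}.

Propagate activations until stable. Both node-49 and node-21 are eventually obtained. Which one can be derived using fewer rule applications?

node-21: G2: node-23 and node-59 on → node-21 on. [1 rule application]
node-49: node-23 and node-59 are on, so node-21 fires (G2). G4: node-16 and node-21 on → node-35 on. node-35 is on, so node-49 fires (G3). [3 rule applications]
node-21 needs fewer.

node-21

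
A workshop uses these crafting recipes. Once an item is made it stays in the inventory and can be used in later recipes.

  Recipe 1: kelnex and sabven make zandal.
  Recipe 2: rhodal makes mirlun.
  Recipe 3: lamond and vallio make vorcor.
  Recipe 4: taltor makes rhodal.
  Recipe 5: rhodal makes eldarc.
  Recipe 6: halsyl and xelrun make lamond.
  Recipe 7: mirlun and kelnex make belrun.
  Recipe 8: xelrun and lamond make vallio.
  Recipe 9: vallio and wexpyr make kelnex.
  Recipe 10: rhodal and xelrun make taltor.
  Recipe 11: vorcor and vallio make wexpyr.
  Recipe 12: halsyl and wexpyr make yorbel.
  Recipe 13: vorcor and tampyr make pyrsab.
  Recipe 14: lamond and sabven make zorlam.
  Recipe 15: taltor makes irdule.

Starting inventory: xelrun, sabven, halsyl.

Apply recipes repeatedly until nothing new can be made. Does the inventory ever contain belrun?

No

belrun would need mirlun and kelnex (Recipe 7), but mirlun is never obtained.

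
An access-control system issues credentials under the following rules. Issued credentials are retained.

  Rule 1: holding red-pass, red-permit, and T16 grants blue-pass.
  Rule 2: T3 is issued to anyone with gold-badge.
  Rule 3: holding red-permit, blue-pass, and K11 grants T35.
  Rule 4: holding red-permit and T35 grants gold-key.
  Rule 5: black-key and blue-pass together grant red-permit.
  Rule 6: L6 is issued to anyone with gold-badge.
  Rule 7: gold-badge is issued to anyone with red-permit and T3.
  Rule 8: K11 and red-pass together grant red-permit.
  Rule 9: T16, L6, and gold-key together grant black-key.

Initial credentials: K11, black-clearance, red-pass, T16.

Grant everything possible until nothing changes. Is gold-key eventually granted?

Holding K11 and red-pass grants red-permit (Rule 8).
Holding red-pass, red-permit, and T16 grants blue-pass (Rule 1).
Holding red-permit, blue-pass, and K11 grants T35 (Rule 3).
Holding red-permit and T35 grants gold-key (Rule 4).

Yes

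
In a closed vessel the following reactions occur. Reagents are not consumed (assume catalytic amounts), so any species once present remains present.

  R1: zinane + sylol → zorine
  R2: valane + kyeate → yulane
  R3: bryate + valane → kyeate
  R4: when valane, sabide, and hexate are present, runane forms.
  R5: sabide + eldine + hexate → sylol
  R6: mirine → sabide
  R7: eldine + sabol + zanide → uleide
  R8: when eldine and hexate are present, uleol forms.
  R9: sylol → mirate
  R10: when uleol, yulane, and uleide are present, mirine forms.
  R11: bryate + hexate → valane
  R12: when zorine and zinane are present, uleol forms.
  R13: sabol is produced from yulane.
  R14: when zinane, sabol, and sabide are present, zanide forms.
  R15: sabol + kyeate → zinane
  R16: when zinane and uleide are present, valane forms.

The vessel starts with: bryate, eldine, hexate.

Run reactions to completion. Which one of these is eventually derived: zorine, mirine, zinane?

bryate and hexate present → valane forms (R11).
bryate and valane present → kyeate forms (R3).
valane and kyeate present → yulane forms (R2).
yulane present → sabol forms (R13).
sabol and kyeate present → zinane forms (R15).
mirine would need uleol, yulane, and uleide (R10), but uleide never forms. zorine would need zinane and sylol (R1), but sylol never forms.

zinane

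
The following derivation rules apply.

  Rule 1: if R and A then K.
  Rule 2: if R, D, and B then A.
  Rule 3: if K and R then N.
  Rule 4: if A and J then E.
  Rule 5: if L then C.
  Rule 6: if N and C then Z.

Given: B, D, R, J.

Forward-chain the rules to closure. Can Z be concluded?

No

Z would need N and C (Rule 6), but C is never established.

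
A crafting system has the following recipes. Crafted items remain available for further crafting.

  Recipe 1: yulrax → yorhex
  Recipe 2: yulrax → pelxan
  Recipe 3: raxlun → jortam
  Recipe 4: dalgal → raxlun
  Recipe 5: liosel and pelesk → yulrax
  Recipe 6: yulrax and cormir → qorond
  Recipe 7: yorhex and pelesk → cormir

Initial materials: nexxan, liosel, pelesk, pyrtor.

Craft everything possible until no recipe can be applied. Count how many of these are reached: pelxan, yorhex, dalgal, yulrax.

3

liosel and pelesk → yulrax (Recipe 5).
Using Recipe 1, yulrax makes yorhex.
yulrax → pelxan (Recipe 2).
pelxan: reached.
yorhex: reached.
No rule produces dalgal, and it is not given.
yulrax: reached.
Reached: pelxan, yorhex, and yulrax — 3 of the 4.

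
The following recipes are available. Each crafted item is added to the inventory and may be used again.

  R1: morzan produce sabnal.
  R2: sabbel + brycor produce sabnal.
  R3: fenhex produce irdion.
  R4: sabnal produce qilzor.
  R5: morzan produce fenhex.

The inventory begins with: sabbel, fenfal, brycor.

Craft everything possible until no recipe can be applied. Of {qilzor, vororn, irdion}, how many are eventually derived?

Using R2, sabbel and brycor make sabnal.
Using R4, sabnal makes qilzor.
qilzor: reached.
No rule produces vororn, and it is not given.
irdion would need fenhex (R3), but fenhex is never obtained.
Reached: qilzor — 1 of the 3.

1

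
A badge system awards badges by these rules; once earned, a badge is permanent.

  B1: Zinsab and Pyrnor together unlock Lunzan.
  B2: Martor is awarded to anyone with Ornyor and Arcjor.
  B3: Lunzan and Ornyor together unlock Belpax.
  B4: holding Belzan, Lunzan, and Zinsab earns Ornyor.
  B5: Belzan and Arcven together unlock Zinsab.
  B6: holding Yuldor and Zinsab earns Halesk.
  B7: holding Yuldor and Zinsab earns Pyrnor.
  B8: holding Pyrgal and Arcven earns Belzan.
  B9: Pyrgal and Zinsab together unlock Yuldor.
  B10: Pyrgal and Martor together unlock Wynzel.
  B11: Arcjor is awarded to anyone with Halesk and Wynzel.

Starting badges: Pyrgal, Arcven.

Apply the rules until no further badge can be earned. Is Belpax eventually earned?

Yes

With Pyrgal and Arcven, Belzan is earned (B8).
With Belzan and Arcven, Zinsab is earned (B5).
With Pyrgal and Zinsab, Yuldor is earned (B9).
With Yuldor and Zinsab, Pyrnor is earned (B7).
With Zinsab and Pyrnor, Lunzan is earned (B1).
With Belzan, Lunzan, and Zinsab, Ornyor is earned (B4).
With Lunzan and Ornyor, Belpax is earned (B3).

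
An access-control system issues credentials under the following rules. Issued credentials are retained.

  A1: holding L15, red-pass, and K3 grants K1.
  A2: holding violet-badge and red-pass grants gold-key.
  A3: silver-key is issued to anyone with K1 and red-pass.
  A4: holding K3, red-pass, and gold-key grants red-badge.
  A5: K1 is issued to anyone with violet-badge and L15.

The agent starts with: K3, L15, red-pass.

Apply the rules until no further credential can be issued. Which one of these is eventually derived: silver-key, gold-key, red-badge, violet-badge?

Holding L15, red-pass, and K3 grants K1 (A1).
Holding K1 and red-pass grants silver-key (A3).
gold-key would need violet-badge and red-pass (A2), but violet-badge is never granted. No rule produces violet-badge, and it is not given. red-badge would need K3, red-pass, and gold-key (A4), but gold-key is never granted.

silver-key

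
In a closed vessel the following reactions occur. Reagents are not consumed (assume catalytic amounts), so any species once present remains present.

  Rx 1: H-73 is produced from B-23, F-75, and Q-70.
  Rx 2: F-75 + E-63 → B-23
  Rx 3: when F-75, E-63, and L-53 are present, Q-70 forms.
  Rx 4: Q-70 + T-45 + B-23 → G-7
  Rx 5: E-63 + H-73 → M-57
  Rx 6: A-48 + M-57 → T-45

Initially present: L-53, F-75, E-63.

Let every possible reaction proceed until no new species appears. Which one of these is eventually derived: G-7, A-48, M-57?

M-57

F-75, E-63, and L-53 present → Q-70 forms (Rx 3).
F-75 and E-63 present → B-23 forms (Rx 2).
B-23, F-75, and Q-70 present → H-73 forms (Rx 1).
E-63 and H-73 present → M-57 forms (Rx 5).
G-7 would need Q-70, T-45, and B-23 (Rx 4), but T-45 never forms. No rule produces A-48, and it is not given.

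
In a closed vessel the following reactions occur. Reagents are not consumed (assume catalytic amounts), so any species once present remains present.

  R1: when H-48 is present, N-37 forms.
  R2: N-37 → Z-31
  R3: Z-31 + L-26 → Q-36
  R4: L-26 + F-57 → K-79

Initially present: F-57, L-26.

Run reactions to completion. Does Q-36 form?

Q-36 would need Z-31 and L-26 (R3), but Z-31 never forms.

No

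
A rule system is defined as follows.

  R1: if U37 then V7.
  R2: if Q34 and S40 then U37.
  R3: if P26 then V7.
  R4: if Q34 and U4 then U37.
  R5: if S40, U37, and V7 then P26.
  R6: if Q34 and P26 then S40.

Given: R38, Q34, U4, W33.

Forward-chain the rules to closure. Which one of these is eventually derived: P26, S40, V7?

V7

From Q34 and U4, R4 gives U37.
From U37, R1 gives V7.
P26 would need S40, U37, and V7 (R5), but S40 is never established. S40 would need Q34 and P26 (R6), but P26 is never established.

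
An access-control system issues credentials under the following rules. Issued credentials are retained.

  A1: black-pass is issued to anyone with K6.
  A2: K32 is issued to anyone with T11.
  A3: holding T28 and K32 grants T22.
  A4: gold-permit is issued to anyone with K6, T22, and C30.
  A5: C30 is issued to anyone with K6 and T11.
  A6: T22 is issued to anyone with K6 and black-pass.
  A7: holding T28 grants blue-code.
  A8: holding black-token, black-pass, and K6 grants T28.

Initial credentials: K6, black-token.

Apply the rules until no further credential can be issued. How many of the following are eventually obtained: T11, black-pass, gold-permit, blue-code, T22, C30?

Holding K6 grants black-pass (A1).
Holding black-token, black-pass, and K6 grants T28 (A8).
Holding K6 and black-pass grants T22 (A6).
Holding T28 grants blue-code (A7).
No rule produces T11, and it is not given.
black-pass: reached.
gold-permit would need K6, T22, and C30 (A4), but C30 is never granted.
blue-code: reached.
T22: reached.
C30 would need K6 and T11 (A5), but T11 is never granted.
Reached: black-pass, blue-code, and T22 — 3 of the 6.

3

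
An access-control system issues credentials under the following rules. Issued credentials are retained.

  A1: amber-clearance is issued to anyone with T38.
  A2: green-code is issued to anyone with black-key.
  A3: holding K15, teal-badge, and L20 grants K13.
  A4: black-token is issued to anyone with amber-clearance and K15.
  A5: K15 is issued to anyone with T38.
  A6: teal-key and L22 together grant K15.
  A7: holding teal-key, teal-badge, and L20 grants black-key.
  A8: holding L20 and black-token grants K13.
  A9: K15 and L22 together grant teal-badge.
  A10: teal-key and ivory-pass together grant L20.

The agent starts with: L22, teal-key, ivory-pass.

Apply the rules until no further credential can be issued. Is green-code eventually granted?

Yes

Holding teal-key and L22 grants K15 (A6).
Holding teal-key and ivory-pass grants L20 (A10).
Holding K15 and L22 grants teal-badge (A9).
Holding teal-key, teal-badge, and L20 grants black-key (A7).
Holding black-key grants green-code (A2).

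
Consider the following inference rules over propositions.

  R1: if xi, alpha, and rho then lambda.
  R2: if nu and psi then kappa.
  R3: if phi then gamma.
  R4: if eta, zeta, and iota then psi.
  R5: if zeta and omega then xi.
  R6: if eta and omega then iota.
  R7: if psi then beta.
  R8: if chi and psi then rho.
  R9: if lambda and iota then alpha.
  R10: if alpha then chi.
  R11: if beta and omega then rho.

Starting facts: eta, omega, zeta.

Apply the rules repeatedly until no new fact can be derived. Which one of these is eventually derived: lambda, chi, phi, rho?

rho

eta and omega hold, so iota follows (R6).
eta, zeta, and iota hold, so psi follows (R4).
From psi, R7 gives beta.
From beta and omega, R11 gives rho.
No rule produces phi, and it is not given. lambda would need xi, alpha, and rho (R1), but alpha is never established. chi would need alpha (R10), but alpha is never established.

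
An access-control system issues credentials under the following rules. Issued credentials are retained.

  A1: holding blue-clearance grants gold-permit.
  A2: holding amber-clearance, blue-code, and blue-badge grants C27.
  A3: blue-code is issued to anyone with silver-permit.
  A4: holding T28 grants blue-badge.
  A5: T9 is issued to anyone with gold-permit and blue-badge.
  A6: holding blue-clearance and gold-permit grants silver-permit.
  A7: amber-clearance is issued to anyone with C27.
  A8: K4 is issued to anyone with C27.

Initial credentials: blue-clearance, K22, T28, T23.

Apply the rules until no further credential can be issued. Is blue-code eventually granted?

Yes

Holding blue-clearance grants gold-permit (A1).
Holding blue-clearance and gold-permit grants silver-permit (A6).
Holding silver-permit grants blue-code (A3).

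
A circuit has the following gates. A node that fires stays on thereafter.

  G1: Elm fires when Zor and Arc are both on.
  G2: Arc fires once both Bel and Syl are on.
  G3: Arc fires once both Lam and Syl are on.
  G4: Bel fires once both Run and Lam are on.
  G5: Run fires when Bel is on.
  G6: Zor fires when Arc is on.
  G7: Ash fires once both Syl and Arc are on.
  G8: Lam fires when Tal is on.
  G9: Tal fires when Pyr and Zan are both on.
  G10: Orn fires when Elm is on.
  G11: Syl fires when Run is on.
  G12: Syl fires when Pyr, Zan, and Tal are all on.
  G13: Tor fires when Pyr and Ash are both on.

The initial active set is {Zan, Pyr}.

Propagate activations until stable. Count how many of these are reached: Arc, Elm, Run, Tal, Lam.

G9: Pyr and Zan on → Tal on.
G12: Pyr, Zan, and Tal on → Syl on.
G8: Tal on → Lam on.
G3: Lam and Syl on → Arc on.
Arc is on, so Zor fires (G6).
Zor and Arc are on, so Elm fires (G1).
Arc: reached.
Elm: reached.
Run would need Bel (G5), but Bel never turns on.
Tal: reached.
Lam: reached.
Reached: Arc, Elm, Tal, and Lam — 4 of the 5.

4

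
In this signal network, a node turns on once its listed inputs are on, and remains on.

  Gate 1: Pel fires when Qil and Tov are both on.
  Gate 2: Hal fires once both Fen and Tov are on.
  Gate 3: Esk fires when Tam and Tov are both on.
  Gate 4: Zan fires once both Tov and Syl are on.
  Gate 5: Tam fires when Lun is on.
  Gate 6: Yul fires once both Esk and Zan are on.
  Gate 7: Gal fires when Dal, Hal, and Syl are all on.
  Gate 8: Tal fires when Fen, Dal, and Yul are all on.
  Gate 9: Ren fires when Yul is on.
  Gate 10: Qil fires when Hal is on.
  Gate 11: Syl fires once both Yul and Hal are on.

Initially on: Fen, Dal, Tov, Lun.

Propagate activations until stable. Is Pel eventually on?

Yes

Gate 2: Fen and Tov on → Hal on.
Hal is on, so Qil fires (Gate 10).
Gate 1: Qil and Tov on → Pel on.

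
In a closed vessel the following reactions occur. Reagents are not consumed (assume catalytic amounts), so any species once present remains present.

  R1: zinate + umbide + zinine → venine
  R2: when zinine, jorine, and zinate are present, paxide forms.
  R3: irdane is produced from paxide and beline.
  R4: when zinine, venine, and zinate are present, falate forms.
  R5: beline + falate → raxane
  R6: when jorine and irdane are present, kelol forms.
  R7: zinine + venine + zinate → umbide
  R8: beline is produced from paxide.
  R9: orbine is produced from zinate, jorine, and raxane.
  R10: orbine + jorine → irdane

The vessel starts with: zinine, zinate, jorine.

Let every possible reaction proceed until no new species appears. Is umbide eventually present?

umbide would need zinine, venine, and zinate (R7), but venine never forms.

No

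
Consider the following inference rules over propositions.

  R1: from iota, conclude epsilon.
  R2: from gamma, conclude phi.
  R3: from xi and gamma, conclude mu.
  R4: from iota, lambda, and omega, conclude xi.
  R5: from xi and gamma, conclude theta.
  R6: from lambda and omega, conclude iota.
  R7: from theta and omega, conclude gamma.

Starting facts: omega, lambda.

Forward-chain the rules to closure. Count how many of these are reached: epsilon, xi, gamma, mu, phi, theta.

lambda and omega hold, so iota follows (R6).
iota, lambda, and omega hold, so xi follows (R4).
iota holds, so epsilon follows (R1).
epsilon: reached.
xi: reached.
gamma would need theta and omega (R7), but theta is never established.
mu would need xi and gamma (R3), but gamma is never established.
phi would need gamma (R2), but gamma is never established.
theta would need xi and gamma (R5), but gamma is never established.
Reached: epsilon and xi — 2 of the 6.

2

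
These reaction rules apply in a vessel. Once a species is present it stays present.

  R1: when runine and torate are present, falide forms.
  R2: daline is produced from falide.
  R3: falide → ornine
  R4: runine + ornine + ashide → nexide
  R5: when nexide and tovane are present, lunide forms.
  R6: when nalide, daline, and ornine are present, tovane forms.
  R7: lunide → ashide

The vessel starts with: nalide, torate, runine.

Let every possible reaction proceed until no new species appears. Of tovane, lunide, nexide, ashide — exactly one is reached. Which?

runine and torate present → falide forms (R1).
falide present → daline forms (R2).
falide present → ornine forms (R3).
nalide, daline, and ornine present → tovane forms (R6).
ashide would need lunide (R7), but lunide never forms. nexide would need runine, ornine, and ashide (R4), but ashide never forms. lunide would need nexide and tovane (R5), but nexide never forms.

tovane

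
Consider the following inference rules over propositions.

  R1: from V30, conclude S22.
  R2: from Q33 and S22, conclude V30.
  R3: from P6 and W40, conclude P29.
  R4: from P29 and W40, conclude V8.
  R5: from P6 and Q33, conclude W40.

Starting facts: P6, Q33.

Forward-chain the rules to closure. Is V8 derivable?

Yes

From P6 and Q33, R5 gives W40.
P6 and W40 hold, so P29 follows (R3).
P29 and W40 hold, so V8 follows (R4).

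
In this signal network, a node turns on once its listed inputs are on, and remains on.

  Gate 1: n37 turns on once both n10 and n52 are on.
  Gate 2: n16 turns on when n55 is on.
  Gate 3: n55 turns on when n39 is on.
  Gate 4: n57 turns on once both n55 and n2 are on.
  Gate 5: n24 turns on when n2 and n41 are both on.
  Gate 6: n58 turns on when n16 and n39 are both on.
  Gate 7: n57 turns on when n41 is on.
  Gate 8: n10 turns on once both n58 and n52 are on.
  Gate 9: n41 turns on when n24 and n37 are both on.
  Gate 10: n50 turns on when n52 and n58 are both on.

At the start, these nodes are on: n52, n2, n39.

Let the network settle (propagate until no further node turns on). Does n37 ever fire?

Gate 3: n39 on → n55 on.
Gate 2: n55 on → n16 on.
n16 and n39 are on, so n58 turns on (Gate 6).
n58 and n52 are on, so n10 turns on (Gate 8).
n10 and n52 are on, so n37 turns on (Gate 1).

Yes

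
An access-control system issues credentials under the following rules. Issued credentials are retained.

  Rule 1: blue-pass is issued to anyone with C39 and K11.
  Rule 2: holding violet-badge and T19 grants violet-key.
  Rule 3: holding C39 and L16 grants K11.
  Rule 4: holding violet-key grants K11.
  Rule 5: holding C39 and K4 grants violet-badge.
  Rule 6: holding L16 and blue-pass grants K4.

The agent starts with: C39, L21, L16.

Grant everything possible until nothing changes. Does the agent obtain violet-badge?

Holding C39 and L16 grants K11 (Rule 3).
Holding C39 and K11 grants blue-pass (Rule 1).
Holding L16 and blue-pass grants K4 (Rule 6).
Holding C39 and K4 grants violet-badge (Rule 5).

Yes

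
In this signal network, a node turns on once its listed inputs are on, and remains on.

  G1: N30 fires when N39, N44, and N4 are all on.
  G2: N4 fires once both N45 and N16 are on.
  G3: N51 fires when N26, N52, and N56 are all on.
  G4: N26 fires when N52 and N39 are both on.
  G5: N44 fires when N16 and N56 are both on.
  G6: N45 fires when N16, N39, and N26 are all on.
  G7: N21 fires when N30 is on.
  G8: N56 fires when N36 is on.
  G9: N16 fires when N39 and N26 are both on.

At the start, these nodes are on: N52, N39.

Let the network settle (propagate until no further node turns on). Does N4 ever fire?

N52 and N39 are on, so N26 fires (G4).
G9: N39 and N26 on → N16 on.
G6: N16, N39, and N26 on → N45 on.
G2: N45 and N16 on → N4 on.

Yes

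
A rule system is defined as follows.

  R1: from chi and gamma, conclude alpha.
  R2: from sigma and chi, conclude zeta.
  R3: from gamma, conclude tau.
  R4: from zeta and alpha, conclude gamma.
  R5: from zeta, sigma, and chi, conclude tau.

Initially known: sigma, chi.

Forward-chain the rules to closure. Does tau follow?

sigma and chi hold, so zeta follows (R2).
zeta, sigma, and chi hold, so tau follows (R5).

Yes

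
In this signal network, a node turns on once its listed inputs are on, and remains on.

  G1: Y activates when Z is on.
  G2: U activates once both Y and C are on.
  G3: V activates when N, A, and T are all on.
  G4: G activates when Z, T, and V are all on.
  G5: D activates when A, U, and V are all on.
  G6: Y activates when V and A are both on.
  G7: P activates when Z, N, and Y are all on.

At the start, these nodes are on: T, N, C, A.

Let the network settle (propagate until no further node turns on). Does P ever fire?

P would need Z, N, and Y (G7), but Z never turns on.

No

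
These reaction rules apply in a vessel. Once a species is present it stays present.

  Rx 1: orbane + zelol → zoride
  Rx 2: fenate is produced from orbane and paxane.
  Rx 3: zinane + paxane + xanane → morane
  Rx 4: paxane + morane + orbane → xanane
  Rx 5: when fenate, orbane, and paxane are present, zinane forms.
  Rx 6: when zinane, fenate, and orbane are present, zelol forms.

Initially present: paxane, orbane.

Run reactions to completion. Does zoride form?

Yes

orbane and paxane present → fenate forms (Rx 2).
fenate, orbane, and paxane present → zinane forms (Rx 5).
zinane, fenate, and orbane present → zelol forms (Rx 6).
orbane and zelol present → zoride forms (Rx 1).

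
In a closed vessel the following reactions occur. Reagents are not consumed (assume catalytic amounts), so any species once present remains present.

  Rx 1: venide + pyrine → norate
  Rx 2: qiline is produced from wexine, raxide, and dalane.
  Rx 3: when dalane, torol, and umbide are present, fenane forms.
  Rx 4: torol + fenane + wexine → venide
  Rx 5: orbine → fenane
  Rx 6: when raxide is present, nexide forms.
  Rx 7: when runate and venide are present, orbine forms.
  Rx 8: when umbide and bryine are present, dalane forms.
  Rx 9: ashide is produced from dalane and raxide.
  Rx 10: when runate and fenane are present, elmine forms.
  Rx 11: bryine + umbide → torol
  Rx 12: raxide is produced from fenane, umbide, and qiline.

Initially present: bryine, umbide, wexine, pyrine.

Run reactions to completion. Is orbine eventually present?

orbine would need runate and venide (Rx 7), but runate never forms.

No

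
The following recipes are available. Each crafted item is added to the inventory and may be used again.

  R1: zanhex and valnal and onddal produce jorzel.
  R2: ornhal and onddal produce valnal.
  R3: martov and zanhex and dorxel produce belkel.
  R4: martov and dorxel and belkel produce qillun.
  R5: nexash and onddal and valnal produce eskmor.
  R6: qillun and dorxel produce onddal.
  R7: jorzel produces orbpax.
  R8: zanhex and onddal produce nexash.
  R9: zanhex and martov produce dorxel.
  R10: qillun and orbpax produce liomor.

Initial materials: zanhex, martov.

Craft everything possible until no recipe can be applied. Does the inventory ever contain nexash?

Yes

Using R9, zanhex and martov make dorxel.
Using R3, martov, zanhex, and dorxel make belkel.
martov and dorxel and belkel → qillun (R4).
qillun and dorxel → onddal (R6).
zanhex and onddal → nexash (R8).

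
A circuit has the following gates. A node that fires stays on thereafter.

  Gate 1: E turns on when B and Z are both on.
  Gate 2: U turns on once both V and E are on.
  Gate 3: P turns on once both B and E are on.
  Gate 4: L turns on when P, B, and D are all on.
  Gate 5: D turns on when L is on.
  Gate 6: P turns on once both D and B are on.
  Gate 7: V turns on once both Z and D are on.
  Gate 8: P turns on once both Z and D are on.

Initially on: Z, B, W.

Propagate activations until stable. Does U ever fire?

No

U would need V and E (Gate 2), but V never turns on.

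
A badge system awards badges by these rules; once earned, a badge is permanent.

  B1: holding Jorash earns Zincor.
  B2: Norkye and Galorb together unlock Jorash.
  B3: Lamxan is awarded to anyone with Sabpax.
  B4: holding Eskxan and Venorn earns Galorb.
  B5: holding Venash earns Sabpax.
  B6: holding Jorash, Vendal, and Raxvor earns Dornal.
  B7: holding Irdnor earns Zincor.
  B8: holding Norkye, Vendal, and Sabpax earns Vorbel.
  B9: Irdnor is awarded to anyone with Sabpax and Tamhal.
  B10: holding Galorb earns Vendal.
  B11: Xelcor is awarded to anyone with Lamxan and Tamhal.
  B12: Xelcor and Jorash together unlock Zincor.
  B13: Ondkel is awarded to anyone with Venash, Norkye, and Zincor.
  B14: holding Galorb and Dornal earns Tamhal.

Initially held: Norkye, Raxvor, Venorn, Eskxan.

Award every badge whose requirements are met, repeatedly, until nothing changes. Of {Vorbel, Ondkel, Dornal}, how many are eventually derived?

1

With Eskxan and Venorn, Galorb is earned (B4).
With Galorb, Vendal is earned (B10).
With Norkye and Galorb, Jorash is earned (B2).
With Jorash, Vendal, and Raxvor, Dornal is earned (B6).
Vorbel would need Norkye, Vendal, and Sabpax (B8), but Sabpax is never earned.
Ondkel would need Venash, Norkye, and Zincor (B13), but Venash is never earned.
Dornal: reached.
Reached: Dornal — 1 of the 3.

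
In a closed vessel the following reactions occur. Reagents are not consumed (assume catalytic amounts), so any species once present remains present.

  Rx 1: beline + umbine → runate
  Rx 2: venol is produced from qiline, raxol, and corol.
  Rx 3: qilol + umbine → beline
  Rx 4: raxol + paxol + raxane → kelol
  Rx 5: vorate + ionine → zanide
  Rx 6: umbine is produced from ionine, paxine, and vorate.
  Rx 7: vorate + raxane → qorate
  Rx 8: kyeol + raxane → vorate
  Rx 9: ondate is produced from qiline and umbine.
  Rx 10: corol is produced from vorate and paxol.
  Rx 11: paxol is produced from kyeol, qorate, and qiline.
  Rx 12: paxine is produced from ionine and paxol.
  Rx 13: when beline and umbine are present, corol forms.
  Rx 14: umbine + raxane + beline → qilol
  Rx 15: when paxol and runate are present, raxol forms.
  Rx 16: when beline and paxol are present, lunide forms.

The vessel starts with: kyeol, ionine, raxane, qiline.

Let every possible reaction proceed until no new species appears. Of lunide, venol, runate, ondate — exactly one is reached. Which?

ondate

kyeol and raxane present → vorate forms (Rx 8).
vorate and raxane present → qorate forms (Rx 7).
kyeol, qorate, and qiline present → paxol forms (Rx 11).
ionine and paxol present → paxine forms (Rx 12).
ionine, paxine, and vorate present → umbine forms (Rx 6).
qiline and umbine present → ondate forms (Rx 9).
venol would need qiline, raxol, and corol (Rx 2), but raxol never forms. lunide would need beline and paxol (Rx 16), but beline never forms. runate would need beline and umbine (Rx 1), but beline never forms.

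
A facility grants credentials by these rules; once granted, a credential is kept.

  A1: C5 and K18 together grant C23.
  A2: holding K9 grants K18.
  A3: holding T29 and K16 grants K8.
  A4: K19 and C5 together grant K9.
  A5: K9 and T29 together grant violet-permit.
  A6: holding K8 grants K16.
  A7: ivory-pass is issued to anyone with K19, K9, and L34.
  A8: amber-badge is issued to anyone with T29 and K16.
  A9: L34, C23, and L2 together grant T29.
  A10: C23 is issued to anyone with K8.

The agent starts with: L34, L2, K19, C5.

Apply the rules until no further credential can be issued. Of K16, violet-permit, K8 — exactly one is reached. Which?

Holding K19 and C5 grants K9 (A4).
Holding K9 grants K18 (A2).
Holding C5 and K18 grants C23 (A1).
Holding L34, C23, and L2 grants T29 (A9).
Holding K9 and T29 grants violet-permit (A5).
K16 would need K8 (A6), but K8 is never granted. K8 would need T29 and K16 (A3), but K16 is never granted.

violet-permit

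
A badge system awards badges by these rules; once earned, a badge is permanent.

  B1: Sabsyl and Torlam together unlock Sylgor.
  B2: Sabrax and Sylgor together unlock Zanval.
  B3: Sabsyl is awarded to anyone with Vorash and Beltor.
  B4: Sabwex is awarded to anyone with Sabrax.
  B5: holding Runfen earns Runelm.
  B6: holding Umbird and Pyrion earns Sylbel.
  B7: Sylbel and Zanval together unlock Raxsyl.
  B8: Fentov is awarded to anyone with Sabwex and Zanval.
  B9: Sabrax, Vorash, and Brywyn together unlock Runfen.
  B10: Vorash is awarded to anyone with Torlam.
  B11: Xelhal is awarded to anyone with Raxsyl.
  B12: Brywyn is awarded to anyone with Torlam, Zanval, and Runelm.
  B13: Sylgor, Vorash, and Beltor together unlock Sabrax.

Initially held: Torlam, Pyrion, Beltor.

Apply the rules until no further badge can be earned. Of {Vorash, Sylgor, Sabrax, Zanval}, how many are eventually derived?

4

With Torlam, Vorash is earned (B10).
With Vorash and Beltor, Sabsyl is earned (B3).
With Sabsyl and Torlam, Sylgor is earned (B1).
With Sylgor, Vorash, and Beltor, Sabrax is earned (B13).
With Sabrax and Sylgor, Zanval is earned (B2).
Vorash: reached.
Sylgor: reached.
Sabrax: reached.
Zanval: reached.
All 4 are reached.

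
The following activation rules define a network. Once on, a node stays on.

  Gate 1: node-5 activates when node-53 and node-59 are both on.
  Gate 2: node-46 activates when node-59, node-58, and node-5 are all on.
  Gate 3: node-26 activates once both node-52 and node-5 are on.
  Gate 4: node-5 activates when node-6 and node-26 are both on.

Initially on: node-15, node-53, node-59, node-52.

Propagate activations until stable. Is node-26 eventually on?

Yes

Gate 1: node-53 and node-59 on → node-5 on.
Gate 3: node-52 and node-5 on → node-26 on.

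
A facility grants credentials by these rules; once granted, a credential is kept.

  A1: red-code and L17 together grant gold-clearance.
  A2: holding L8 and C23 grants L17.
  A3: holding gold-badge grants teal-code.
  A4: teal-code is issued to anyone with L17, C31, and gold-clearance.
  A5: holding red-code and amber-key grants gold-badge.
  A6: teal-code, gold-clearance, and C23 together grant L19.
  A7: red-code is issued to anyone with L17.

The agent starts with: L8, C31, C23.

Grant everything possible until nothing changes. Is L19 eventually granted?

Yes

Holding L8 and C23 grants L17 (A2).
Holding L17 grants red-code (A7).
Holding red-code and L17 grants gold-clearance (A1).
Holding L17, C31, and gold-clearance grants teal-code (A4).
Holding teal-code, gold-clearance, and C23 grants L19 (A6).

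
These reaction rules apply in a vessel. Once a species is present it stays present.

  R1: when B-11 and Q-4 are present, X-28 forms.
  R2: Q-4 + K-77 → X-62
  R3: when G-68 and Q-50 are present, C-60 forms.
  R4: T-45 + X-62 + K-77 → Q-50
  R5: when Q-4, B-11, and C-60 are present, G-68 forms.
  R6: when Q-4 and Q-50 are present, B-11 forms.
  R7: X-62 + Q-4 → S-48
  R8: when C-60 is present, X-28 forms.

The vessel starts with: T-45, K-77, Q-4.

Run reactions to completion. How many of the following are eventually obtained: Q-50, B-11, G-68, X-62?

Q-4 and K-77 present → X-62 forms (R2).
T-45, X-62, and K-77 present → Q-50 forms (R4).
Q-4 and Q-50 present → B-11 forms (R6).
Q-50: reached.
B-11: reached.
G-68 would need Q-4, B-11, and C-60 (R5), but C-60 never forms.
X-62: reached.
Reached: Q-50, B-11, and X-62 — 3 of the 4.

3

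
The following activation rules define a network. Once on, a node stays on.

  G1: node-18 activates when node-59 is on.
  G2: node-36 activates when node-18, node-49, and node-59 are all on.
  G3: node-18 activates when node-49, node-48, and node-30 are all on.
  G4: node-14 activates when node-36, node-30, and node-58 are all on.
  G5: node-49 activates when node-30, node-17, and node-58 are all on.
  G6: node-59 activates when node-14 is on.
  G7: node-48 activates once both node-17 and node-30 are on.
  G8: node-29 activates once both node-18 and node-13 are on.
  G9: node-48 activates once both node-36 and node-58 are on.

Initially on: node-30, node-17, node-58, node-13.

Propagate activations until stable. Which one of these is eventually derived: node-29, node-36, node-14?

node-29

node-30, node-17, and node-58 are on, so node-49 activates (G5).
G7: node-17 and node-30 on → node-48 on.
G3: node-49, node-48, and node-30 on → node-18 on.
G8: node-18 and node-13 on → node-29 on.
node-14 would need node-36, node-30, and node-58 (G4), but node-36 never turns on. node-36 would need node-18, node-49, and node-59 (G2), but node-59 never turns on.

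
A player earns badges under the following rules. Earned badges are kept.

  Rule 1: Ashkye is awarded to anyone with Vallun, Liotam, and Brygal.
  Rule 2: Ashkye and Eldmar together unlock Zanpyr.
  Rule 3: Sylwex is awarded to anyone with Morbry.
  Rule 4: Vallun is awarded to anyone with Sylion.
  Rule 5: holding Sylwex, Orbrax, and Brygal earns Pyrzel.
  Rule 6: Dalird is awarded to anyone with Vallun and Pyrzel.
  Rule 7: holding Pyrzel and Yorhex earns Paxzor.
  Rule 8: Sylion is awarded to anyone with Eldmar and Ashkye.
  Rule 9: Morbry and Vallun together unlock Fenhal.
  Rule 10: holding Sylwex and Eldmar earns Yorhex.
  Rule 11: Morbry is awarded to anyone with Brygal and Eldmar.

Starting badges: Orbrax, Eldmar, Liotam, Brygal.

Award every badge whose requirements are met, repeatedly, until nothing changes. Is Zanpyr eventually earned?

No

Zanpyr would need Ashkye and Eldmar (Rule 2), but Ashkye is never earned.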